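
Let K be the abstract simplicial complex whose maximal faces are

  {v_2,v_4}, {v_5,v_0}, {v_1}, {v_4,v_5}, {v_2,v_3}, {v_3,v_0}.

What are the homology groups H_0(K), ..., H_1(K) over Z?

K has 6 vertices, 5 edges.
rank ∂_0 = 0, rank ∂_1 = 4 ⇒ b_0 = 6 − 0 − 4 = 2; all invariant factors of ∂_1 are 1 so no torsion. So H_0 ≅ Z^2.
rank ∂_1 = 4, rank ∂_2 = 0 ⇒ b_1 = 5 − 4 − 0 = 1. So H_1 ≅ Z.

H_0 ≅ Z^2,  H_1 ≅ Z.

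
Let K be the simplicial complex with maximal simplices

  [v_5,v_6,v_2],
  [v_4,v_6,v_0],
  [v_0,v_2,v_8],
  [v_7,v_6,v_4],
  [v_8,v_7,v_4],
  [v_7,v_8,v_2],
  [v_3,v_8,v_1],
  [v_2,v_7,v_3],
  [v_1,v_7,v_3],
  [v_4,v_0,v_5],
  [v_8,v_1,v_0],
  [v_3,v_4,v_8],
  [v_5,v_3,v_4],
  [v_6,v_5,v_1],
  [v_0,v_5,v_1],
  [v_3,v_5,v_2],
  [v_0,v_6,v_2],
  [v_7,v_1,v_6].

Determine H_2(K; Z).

H_2 ≅ 0.

K has 9 vertices, 27 edges, 18 triangles.
rank ∂_2 = 18, rank ∂_3 = 0 ⇒ b_2 = 18 − 18 − 0 = 0. So H_2 ≅ 0.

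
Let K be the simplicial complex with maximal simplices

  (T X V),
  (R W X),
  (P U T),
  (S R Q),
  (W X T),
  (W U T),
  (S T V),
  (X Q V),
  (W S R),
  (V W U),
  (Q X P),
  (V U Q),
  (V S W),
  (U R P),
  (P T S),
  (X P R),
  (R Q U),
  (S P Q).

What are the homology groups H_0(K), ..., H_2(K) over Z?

H_0 = Z,  H_1 = Z ⊕ Z/2,  H_2 = 0.

Order the vertices as P < Q < R < S < T < U < V < W < X. Listing each simplex with vertices in this order, K has dimension 2 with simplices:

  0-simplices (9): P, Q, R, S, T, U, V, W, X
  1-simplices (27): PQ, PR, PS, PT, PU, PX, QR, QS, QU, QV, QX, RS, RU, RW, RX, ST, SV, SW, TU, TV, TW, TX, UV, UW, VW, VX, WX
  2-simplices (18): PQS, PQX, PRU, PRX, PST, PTU, QRS, QRU, QUV, QVX, RSW, RWX, STV, SVW, TUW, TVX, TWX, UVW

so the chain groups are C_0 ≅ Z^9, C_1 ≅ Z^27, C_2 ≅ Z^18.

∂_1: C_1 → C_0 sends each edge [p,q] (with p < q) to q − p. For instance
  ∂QU = U − Q.
This gives a 9×27 integer matrix of rank 8; reducing to Smith normal form yields diagonal entries (1,1,1,1,1,1,1,1).

∂_2: C_2 → C_1 sends each 2-simplex [p,q,r] to [q,r] − [p,r] + [p,q]. For instance
  ∂TWX = WX − TX + TW,
  ∂PQS = QS − PS + PQ.
As a 27×18 matrix over Z this has rank 18, with invariant factors (1,1,1,1,1,1,1,1,1,1,1,1,1,1,1,1,1,2).

From H_k ≅ ker(∂_k) / im(∂_{k+1}) we obtain:

  H_0: rank C_0 − rank ∂_1 = 9 − 8 = 1, and the invariant factors of ∂_1 are all 1, so H_0 ≅ Z.
  H_1: rank ker ∂_1 − rank ∂_2 = (27 − 8) − 18 = 1, and ∂_2 has invariant factor 2 > 1, so H_1 ≅ Z ⊕ Z/2.
  H_2: rank ker ∂_2 − rank ∂_3 = (18 − 18) − 0 = 0, and there is no ∂_3, so H_2 ≅ 0.

(K is a triangulation of the Klein bottle.)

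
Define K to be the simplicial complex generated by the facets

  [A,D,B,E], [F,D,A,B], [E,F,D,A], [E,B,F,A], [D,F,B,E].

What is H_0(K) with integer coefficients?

H_0 ≅ Z.

Fix the vertex order A < B < D < E < F and write every simplex with vertices in increasing order. Then dim K = 3 and the simplices of K are:

  0-simplices (5): A, B, D, E, F
  1-simplices (10): AB, AD, AE, AF, BD, BE, BF, DE, DF, EF
  2-simplices (10): ABD, ABE, ABF, ADE, ADF, AEF, BDE, BDF, BEF, DEF
  3-simplices (5): ABDE, ABDF, ABEF, ADEF, BDEF

Hence C_0 ≅ Z^5, C_1 ≅ Z^10, C_2 ≅ Z^10, C_3 ≅ Z^5.

∂_1: C_1 → C_0 maps an edge to its endpoints' difference, ∂[p,q] = q − p. For instance
  ∂BF = F − B.
The 5×10 boundary matrix has rank 4 and Smith normal form diag(1,1,1,1).

Boundary ∂_2: C_2 → C_1 maps a triangle to the signed sum of its edges. For instance
  ∂BDF = DF − BF + BD,
  ∂ADF = DF − AF + AD.
The 10×10 boundary matrix has rank 6 and Smith normal form diag(1,1,1,1,1,1).

∂_3: C_3 → C_2 sends each 3-simplex σ to the alternating sum Σ_i (−1)^i (σ with its i-th vertex removed). For instance
  ∂BDEF = DEF − BEF + BDF − BDE,
  ∂ABDF = BDF − ADF + ABF − ABD.
As a 10×5 matrix over Z this has rank 4, with invariant factors (1,1,1,1).

Now H_k = ker ∂_k / im ∂_{k+1}, so:

  H_0: rank C_0 − rank ∂_1 = 5 − 4 = 1, and the invariant factors of ∂_1 are all 1, so H_0 = Z.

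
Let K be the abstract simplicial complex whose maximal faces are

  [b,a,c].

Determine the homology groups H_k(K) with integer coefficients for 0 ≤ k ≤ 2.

H_0 ≅ Z,  H_1 = 0,  H_2 = 0.

Fix the vertex order a < b < c and write every simplex with vertices in increasing order. Then dim K = 2 and the simplices of K are:

  0-simplices (3): a, b, c
  1-simplices (3): ab, ac, bc
  2-simplices (1): abc

giving chain groups C_0 ≅ Z^3, C_1 ≅ Z^3, C_2 ≅ Z^1.

The boundary map ∂_1: C_1 → C_0 maps an edge to its endpoints' difference, ∂[p,q] = q − p. For instance
  ∂ac = c − a.
The resulting 3×3 matrix has rank 2, and its Smith normal form has invariant factors (1,1).

∂_2: C_2 → C_1 acts by ∂[p,q,r] = [q,r] − [p,r] + [p,q]. For instance
  ∂abc = bc − ac + ab.
The resulting 3×1 matrix has rank 1, and its Smith normal form has invariant factors (1).

Now H_k = ker ∂_k / im ∂_{k+1}, so:

  H_0: rank C_0 − rank ∂_1 = 3 − 2 = 1, and the invariant factors of ∂_1 are all 1, so H_0 ≅ Z.
  H_1: rank ker ∂_1 − rank ∂_2 = (3 − 2) − 1 = 0, and the invariant factors of ∂_2 are all 1, so H_1 ≅ 0.
  H_2: rank ker ∂_2 − rank ∂_3 = (1 − 1) − 0 = 0, and there is no ∂_3, so H_2 ≅ 0.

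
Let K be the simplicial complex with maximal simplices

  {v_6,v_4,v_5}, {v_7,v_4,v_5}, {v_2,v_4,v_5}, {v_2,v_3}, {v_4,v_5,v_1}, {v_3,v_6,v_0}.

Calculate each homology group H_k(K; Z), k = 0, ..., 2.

H_0 = Z,  H_1 = Z,  H_2 = 0.

We work with the vertex ordering v_0 < v_1 < v_2 < v_3 < v_4 < v_5 < v_6 < v_7. The simplices of K, each written with vertices in increasing order, are:

  0-simplices (8): [v_0], [v_1], [v_2], [v_3], [v_4], [v_5], [v_6], [v_7]
  1-simplices (13): [v_0,v_3], [v_0,v_6], [v_1,v_4], [v_1,v_5], [v_2,v_3], [v_2,v_4], [v_2,v_5], [v_3,v_6], [v_4,v_5], [v_4,v_6], [v_4,v_7], [v_5,v_6], [v_5,v_7]
  2-simplices (5): [v_0,v_3,v_6], [v_1,v_4,v_5], [v_2,v_4,v_5], [v_4,v_5,v_6], [v_4,v_5,v_7]

so the chain groups are C_0 ≅ Z^8, C_1 ≅ Z^13, C_2 ≅ Z^5.

Boundary ∂_1: C_1 → C_0 sends each edge [p,q] (with p < q) to q − p. For instance
  ∂[v_3,v_6] = [v_6] − [v_3].
As a 8×13 matrix over Z this has rank 7, with invariant factors (1,1,1,1,1,1,1).

The boundary map ∂_2: C_2 → C_1 maps a triangle to the signed sum of its edges. For instance
  ∂[v_4,v_5,v_6] = [v_5,v_6] − [v_4,v_6] + [v_4,v_5],
  ∂[v_1,v_4,v_5] = [v_4,v_5] − [v_1,v_5] + [v_1,v_4].
The 13×5 boundary matrix has rank 5 and Smith normal form diag(1,1,1,1,1).

Now H_k = ker ∂_k / im ∂_{k+1}, so:

  H_0: rank C_0 − rank ∂_1 = 8 − 7 = 1, and the invariant factors of ∂_1 are all 1, so H_0 ≅ Z.
  H_1: rank ker ∂_1 − rank ∂_2 = (13 − 7) − 5 = 1, and the invariant factors of ∂_2 are all 1, so H_1 ≅ Z.
  H_2: rank ker ∂_2 − rank ∂_3 = (5 − 5) − 0 = 0, and there is no ∂_3, so H_2 ≅ 0.

As a check, the Euler characteristic is 8 − 13 + 5 = 0, which agrees with 1 − 1 + 0 = 0.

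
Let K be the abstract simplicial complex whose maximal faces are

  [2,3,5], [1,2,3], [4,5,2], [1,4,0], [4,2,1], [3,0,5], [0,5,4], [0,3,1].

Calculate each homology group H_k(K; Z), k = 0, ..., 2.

H_0 = Z,  H_1 = 0,  H_2 = Z.

We work with the vertex ordering 0 < 1 < 2 < 3 < 4 < 5. The simplices of K, each written with vertices in increasing order, are:

  0-simplices (6): [0], [1], [2], [3], [4], [5]
  1-simplices (12): [0,1], [0,3], [0,4], [0,5], [1,2], [1,3], [1,4], [2,3], [2,4], [2,5], [3,5], [4,5]
  2-simplices (8): [0,1,3], [0,1,4], [0,3,5], [0,4,5], [1,2,3], [1,2,4], [2,3,5], [2,4,5]

Hence C_0 ≅ Z^6, C_1 ≅ Z^12, C_2 ≅ Z^8.

∂_1: C_1 → C_0 is given by ∂[p,q] = [q] − [p]. For instance
  ∂[0,5] = [5] − [0].
The resulting 6×12 matrix has rank 5, and its Smith normal form has invariant factors (1,1,1,1,1).

Boundary ∂_2: C_2 → C_1 maps a triangle to the signed sum of its edges. For instance
  ∂[1,2,4] = [2,4] − [1,4] + [1,2],
  ∂[0,4,5] = [4,5] − [0,5] + [0,4].
This gives a 12×8 integer matrix of rank 7; reducing to Smith normal form yields diagonal entries (1,1,1,1,1,1,1).

Now H_k = ker ∂_k / im ∂_{k+1}, so:

  H_0: rank C_0 − rank ∂_1 = 6 − 5 = 1, and the invariant factors of ∂_1 are all 1, so H_0 = Z.
  H_1: rank ker ∂_1 − rank ∂_2 = (12 − 5) − 7 = 0, and the invariant factors of ∂_2 are all 1, so H_1 = 0.
  H_2: rank ker ∂_2 − rank ∂_3 = (8 − 7) − 0 = 1, and there is no ∂_3, so H_2 = Z.

(K is a triangulation of the 2-sphere S^2.)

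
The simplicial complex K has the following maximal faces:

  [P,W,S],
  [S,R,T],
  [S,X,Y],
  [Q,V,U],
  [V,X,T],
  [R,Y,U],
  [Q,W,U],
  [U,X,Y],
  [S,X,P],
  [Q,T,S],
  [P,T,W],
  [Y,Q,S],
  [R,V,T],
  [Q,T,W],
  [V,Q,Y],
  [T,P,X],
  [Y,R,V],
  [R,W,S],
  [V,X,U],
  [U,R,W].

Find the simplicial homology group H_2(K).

H_2 ≅ 0.

Order the vertices as P < Q < R < S < T < U < V < W < X < Y. Listing each simplex with vertices in this order, K has dimension 2 with simplices:

  0-simplices (10): P, Q, R, S, T, U, V, W, X, Y
  1-simplices (30): PS, PT, PW, PX, QS, QT, QU, QV, QW, QY, RS, RT, RU, RV, RW, RY, ST, SW, SX, SY, TV, TW, TX, UV, UW, UX, UY, VX, VY, XY
  2-simplices (20): PSW, PSX, PTW, PTX, QST, QSY, QTW, QUV, QUW, QVY, RST, RSW, RTV, RUW, RUY, RVY, SXY, TVX, UVX, UXY

so the chain groups are C_0 ≅ Z^10, C_1 ≅ Z^30, C_2 ≅ Z^20.

The boundary map ∂_1: C_1 → C_0 sends each edge [p,q] (with p < q) to q − p.
As a 10×30 matrix over Z this has rank 9, with invariant factors (1,1,1,1,1,1,1,1,1).

∂_2: C_2 → C_1 sends each 2-simplex [p,q,r] to [q,r] − [p,r] + [p,q]. For instance
  ∂QUW = UW − QW + QU,
  ∂RSW = SW − RW + RS.
The resulting 30×20 matrix has rank 20, and its Smith normal form has invariant factors (1,1,1,1,1,1,1,1,1,1,1,1,1,1,1,1,1,1,1,2).

Computing H_k = (kernel of ∂_k) / (image of ∂_{k+1}):

  H_2: rank ker ∂_2 − rank ∂_3 = (20 − 20) − 0 = 0, and there is no ∂_3, so H_2 = 0.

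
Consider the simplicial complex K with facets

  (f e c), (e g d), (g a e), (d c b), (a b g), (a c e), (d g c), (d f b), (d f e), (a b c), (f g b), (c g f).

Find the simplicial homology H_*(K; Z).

H_0 ≅ Z,  H_1 ≅ Z/2Z,  H_2 = 0.

We work with the vertex ordering a < b < c < d < e < f < g. The simplices of K, each written with vertices in increasing order, are:

  0-simplices (7): a, b, c, d, e, f, g
  1-simplices (18): ab, ac, ae, ag, bc, bd, bf, bg, cd, ce, cf, cg, de, df, dg, ef, eg, fg
  2-simplices (12): abc, abg, ace, aeg, bcd, bdf, bfg, cdg, cef, cfg, def, deg

Hence C_0 ≅ Z^7, C_1 ≅ Z^18, C_2 ≅ Z^12.

The boundary map ∂_1: C_1 → C_0 is given by ∂[p,q] = [q] − [p].
The 7×18 boundary matrix has rank 6 and Smith normal form diag(1,1,1,1,1,1).

∂_2: C_2 → C_1 maps a triangle to the signed sum of its edges. For instance
  ∂bcd = cd − bd + bc,
  ∂deg = eg − dg + de.
This gives a 18×12 integer matrix of rank 12; reducing to Smith normal form yields diagonal entries (1,1,1,1,1,1,1,1,1,1,1,2).

Reading off H_k = ker ∂_k / im ∂_{k+1}:

  H_0: rank C_0 − rank ∂_1 = 7 − 6 = 1, and the invariant factors of ∂_1 are all 1, so H_0 ≅ Z.
  H_1: rank ker ∂_1 − rank ∂_2 = (18 − 6) − 12 = 0, and ∂_2 has invariant factor 2 > 1, so H_1 ≅ Z/2Z.
  H_2: rank ker ∂_2 − rank ∂_3 = (12 − 12) − 0 = 0, and there is no ∂_3, so H_2 ≅ 0.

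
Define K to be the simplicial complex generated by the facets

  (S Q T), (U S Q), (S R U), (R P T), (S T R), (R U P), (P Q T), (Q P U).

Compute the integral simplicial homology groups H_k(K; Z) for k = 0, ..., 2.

K has 6 vertices, 12 edges, 8 triangles.
rank ∂_0 = 0, rank ∂_1 = 5 ⇒ b_0 = 6 − 0 − 5 = 1; all invariant factors of ∂_1 are 1 so no torsion. So H_0 = Z.
rank ∂_1 = 5, rank ∂_2 = 7 ⇒ b_1 = 12 − 5 − 7 = 0; all invariant factors of ∂_2 are 1 so no torsion. So H_1 = 0.
rank ∂_2 = 7, rank ∂_3 = 0 ⇒ b_2 = 8 − 7 − 0 = 1. So H_2 = Z.

H_0 = Z,  H_1 = 0,  H_2 = Z.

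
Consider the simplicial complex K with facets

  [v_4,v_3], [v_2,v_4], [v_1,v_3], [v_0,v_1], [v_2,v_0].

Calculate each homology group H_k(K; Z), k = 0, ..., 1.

We work with the vertex ordering v_0 < v_1 < v_2 < v_3 < v_4. The simplices of K, each written with vertices in increasing order, are:

  0-simplices (5): [v_0], [v_1], [v_2], [v_3], [v_4]
  1-simplices (5): [v_0,v_1], [v_0,v_2], [v_1,v_3], [v_2,v_4], [v_3,v_4]

giving chain groups C_0 ≅ Z^5, C_1 ≅ Z^5.

Boundary ∂_1: C_1 → C_0 maps an edge to its endpoints' difference, ∂[p,q] = q − p. For instance
  ∂[v_0,v_1] = [v_1] − [v_0].
This gives a 5×5 integer matrix of rank 4; reducing to Smith normal form yields diagonal entries (1,1,1,1).

Computing H_k = (kernel of ∂_k) / (image of ∂_{k+1}):

  H_0: rank C_0 − rank ∂_1 = 5 − 4 = 1, and the invariant factors of ∂_1 are all 1, so H_0 ≅ Z.
  H_1: rank ker ∂_1 − rank ∂_2 = (5 − 4) − 0 = 1, and there is no ∂_2, so H_1 ≅ Z.

H_0 ≅ Z,  H_1 ≅ Z.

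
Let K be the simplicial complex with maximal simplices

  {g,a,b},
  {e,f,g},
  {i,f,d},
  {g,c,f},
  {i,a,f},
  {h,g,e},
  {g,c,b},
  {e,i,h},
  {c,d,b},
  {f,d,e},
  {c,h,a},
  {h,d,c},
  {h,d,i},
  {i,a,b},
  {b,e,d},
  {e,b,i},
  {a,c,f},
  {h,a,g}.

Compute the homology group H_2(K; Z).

Order the vertices as a < b < c < d < e < f < g < h < i. Listing each simplex with vertices in this order, K has dimension 2 with simplices:

  0-simplices (9): a, b, c, d, e, f, g, h, i
  1-simplices (27): ab, ac, af, ag, ah, ai, bc, bd, be, bg, bi, cd, cf, cg, ch, de, df, dh, di, ef, eg, eh, ei, fg, fi, gh, hi
  2-simplices (18): abg, abi, acf, ach, afi, agh, bcd, bcg, bde, bei, cdh, cfg, def, dfi, dhi, efg, egh, ehi

so the chain groups are C_0 ≅ Z^9, C_1 ≅ Z^27, C_2 ≅ Z^18.

The boundary map ∂_1: C_1 → C_0 sends each edge [p,q] (with p < q) to q − p.
The 9×27 boundary matrix has rank 8 and Smith normal form diag(1,1,1,1,1,1,1,1).

The boundary map ∂_2: C_2 → C_1 sends each 2-simplex [p,q,r] to [q,r] − [p,r] + [p,q]. For instance
  ∂bei = ei − bi + be,
  ∂ehi = hi − ei + eh.
The resulting 27×18 matrix has rank 18, and its Smith normal form has invariant factors (1,1,1,1,1,1,1,1,1,1,1,1,1,1,1,1,1,2).

Computing H_k = (kernel of ∂_k) / (image of ∂_{k+1}):

  H_2: rank ker ∂_2 − rank ∂_3 = (18 − 18) − 0 = 0, and there is no ∂_3, so H_2 ≅ 0.

H_2 ≅ 0.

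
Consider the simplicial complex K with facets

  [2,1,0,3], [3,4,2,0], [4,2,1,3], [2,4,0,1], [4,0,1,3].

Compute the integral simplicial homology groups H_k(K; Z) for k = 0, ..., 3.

Fix the vertex order 0 < 1 < 2 < 3 < 4 and write every simplex with vertices in increasing order. Then dim K = 3 and the simplices of K are:

  0-simplices (5): [0], [1], [2], [3], [4]
  1-simplices (10): [0,1], [0,2], [0,3], [0,4], [1,2], [1,3], [1,4], [2,3], [2,4], [3,4]
  2-simplices (10): [0,1,2], [0,1,3], [0,1,4], [0,2,3], [0,2,4], [0,3,4], [1,2,3], [1,2,4], [1,3,4], [2,3,4]
  3-simplices (5): [0,1,2,3], [0,1,2,4], [0,1,3,4], [0,2,3,4], [1,2,3,4]

so the chain groups are C_0 ≅ Z^5, C_1 ≅ Z^10, C_2 ≅ Z^10, C_3 ≅ Z^5.

∂_1: C_1 → C_0 is given by ∂[p,q] = [q] − [p]. For instance
  ∂[0,4] = [4] − [0].
This gives a 5×10 integer matrix of rank 4; reducing to Smith normal form yields diagonal entries (1,1,1,1).

The boundary map ∂_2: C_2 → C_1 maps a triangle to the signed sum of its edges. For instance
  ∂[0,1,2] = [1,2] − [0,2] + [0,1],
  ∂[0,3,4] = [3,4] − [0,4] + [0,3].
The 10×10 boundary matrix has rank 6 and Smith normal form diag(1,1,1,1,1,1).

∂_3: C_3 → C_2 sends each 3-simplex σ to the alternating sum Σ_i (−1)^i (σ with its i-th vertex removed). For instance
  ∂[0,1,2,3] = [1,2,3] − [0,2,3] + [0,1,3] − [0,1,2],
  ∂[0,1,3,4] = [1,3,4] − [0,3,4] + [0,1,4] − [0,1,3].
The resulting 10×5 matrix has rank 4, and its Smith normal form has invariant factors (1,1,1,1).

Reading off H_k = ker ∂_k / im ∂_{k+1}:

  H_0: rank C_0 − rank ∂_1 = 5 − 4 = 1, and the invariant factors of ∂_1 are all 1, so H_0 ≅ Z.
  H_1: rank ker ∂_1 − rank ∂_2 = (10 − 4) − 6 = 0, and the invariant factors of ∂_2 are all 1, so H_1 ≅ 0.
  H_2: rank ker ∂_2 − rank ∂_3 = (10 − 6) − 4 = 0, and the invariant factors of ∂_3 are all 1, so H_2 ≅ 0.
  H_3: rank ker ∂_3 − rank ∂_4 = (5 − 4) − 0 = 1, and there is no ∂_4, so H_3 ≅ Z.

As a check, the Euler characteristic is 5 − 10 + 10 − 5 = 0, which agrees with 1 − 0 + 0 − 1 = 0.

H_0 ≅ Z,  H_1 = 0,  H_2 = 0,  H_3 ≅ Z.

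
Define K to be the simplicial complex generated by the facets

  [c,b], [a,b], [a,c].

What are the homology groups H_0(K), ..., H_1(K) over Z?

H_0 ≅ Z,  H_1 ≅ Z.

Take the total order a < b < c on the vertex set. Then K (dimension 1) consists of the simplices:

  0-simplices (3): a, b, c
  1-simplices (3): ab, ac, bc

Hence C_0 ≅ Z^3, C_1 ≅ Z^3.

Boundary ∂_1: C_1 → C_0 sends each edge [p,q] (with p < q) to q − p.
The resulting 3×3 matrix has rank 2, and its Smith normal form has invariant factors (1,1).

Computing H_k = (kernel of ∂_k) / (image of ∂_{k+1}):

  H_0: rank C_0 − rank ∂_1 = 3 − 2 = 1, and the invariant factors of ∂_1 are all 1, so H_0 = Z.
  H_1: rank ker ∂_1 − rank ∂_2 = (3 − 2) − 0 = 1, and there is no ∂_2, so H_1 = Z.

As a check, the Euler characteristic is 3 − 3 = 0, which agrees with 1 − 1 = 0.
(K is a triangulation of the circle S^1.)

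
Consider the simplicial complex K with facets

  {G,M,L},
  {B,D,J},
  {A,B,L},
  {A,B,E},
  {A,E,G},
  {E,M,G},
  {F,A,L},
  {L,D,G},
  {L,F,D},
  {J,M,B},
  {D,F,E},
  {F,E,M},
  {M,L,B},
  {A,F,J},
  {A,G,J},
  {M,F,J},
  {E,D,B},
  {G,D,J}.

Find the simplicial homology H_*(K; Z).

H_0 = Z,  H_1 = Z^2,  H_2 = Z.

Order the vertices as A < B < D < E < F < G < J < L < M. Listing each simplex with vertices in this order, K has dimension 2 with simplices:

  0-simplices (9): A, B, D, E, F, G, J, L, M
  1-simplices (27): AB, AE, AF, AG, AJ, AL, BD, BE, BJ, BL, BM, DE, DF, DG, DJ, DL, EF, EG, EM, FJ, FL, FM, GJ, GL, GM, JM, LM
  2-simplices (18): ABE, ABL, AEG, AFJ, AFL, AGJ, BDE, BDJ, BJM, BLM, DEF, DFL, DGJ, DGL, EFM, EGM, FJM, GLM

giving chain groups C_0 ≅ Z^9, C_1 ≅ Z^27, C_2 ≅ Z^18.

Boundary ∂_1: C_1 → C_0 is given by ∂[p,q] = [q] − [p].
The 9×27 boundary matrix has rank 8 and Smith normal form diag(1,1,1,1,1,1,1,1).

The boundary map ∂_2: C_2 → C_1 maps a triangle to the signed sum of its edges. For instance
  ∂DEF = EF − DF + DE,
  ∂AEG = EG − AG + AE.
The 27×18 boundary matrix has rank 17 and Smith normal form diag(1,1,1,1,1,1,1,1,1,1,1,1,1,1,1,1,1).

Now H_k = ker ∂_k / im ∂_{k+1}, so:

  H_0: rank C_0 − rank ∂_1 = 9 − 8 = 1, and the invariant factors of ∂_1 are all 1, so H_0 = Z.
  H_1: rank ker ∂_1 − rank ∂_2 = (27 − 8) − 17 = 2, and the invariant factors of ∂_2 are all 1, so H_1 = Z^2.
  H_2: rank ker ∂_2 − rank ∂_3 = (18 − 17) − 0 = 1, and there is no ∂_3, so H_2 = Z.

As a check, the Euler characteristic is 9 − 27 + 18 = 0, which agrees with 1 − 2 + 1 = 0.
(K is a triangulation of the torus T^2.)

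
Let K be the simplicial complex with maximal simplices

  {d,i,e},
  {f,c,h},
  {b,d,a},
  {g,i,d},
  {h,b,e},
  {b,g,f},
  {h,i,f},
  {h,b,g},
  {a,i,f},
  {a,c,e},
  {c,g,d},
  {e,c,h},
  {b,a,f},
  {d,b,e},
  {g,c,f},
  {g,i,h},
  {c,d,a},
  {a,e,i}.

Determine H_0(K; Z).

Take the total order a < b < c < d < e < f < g < h < i on the vertex set. Then K (dimension 2) consists of the simplices:

  0-simplices (9): a, b, c, d, e, f, g, h, i
  1-simplices (27): ab, ac, ad, ae, af, ai, bd, be, bf, bg, bh, cd, ce, cf, cg, ch, de, dg, di, eh, ei, fg, fh, fi, gh, gi, hi
  2-simplices (18): abd, abf, acd, ace, aei, afi, bde, beh, bfg, bgh, cdg, ceh, cfg, cfh, dei, dgi, fhi, ghi

giving chain groups C_0 ≅ Z^9, C_1 ≅ Z^27, C_2 ≅ Z^18.

The boundary map ∂_1: C_1 → C_0 maps an edge to its endpoints' difference, ∂[p,q] = q − p.
The 9×27 boundary matrix has rank 8 and Smith normal form diag(1,1,1,1,1,1,1,1).

Boundary ∂_2: C_2 → C_1 maps a triangle to the signed sum of its edges. For instance
  ∂cfh = fh − ch + cf,
  ∂acd = cd − ad + ac.
The 27×18 boundary matrix has rank 18 and Smith normal form diag(1,1,1,1,1,1,1,1,1,1,1,1,1,1,1,1,1,2).

Reading off H_k = ker ∂_k / im ∂_{k+1}:

  H_0: rank C_0 − rank ∂_1 = 9 − 8 = 1, and the invariant factors of ∂_1 are all 1, so H_0 ≅ Z.

H_0 ≅ Z.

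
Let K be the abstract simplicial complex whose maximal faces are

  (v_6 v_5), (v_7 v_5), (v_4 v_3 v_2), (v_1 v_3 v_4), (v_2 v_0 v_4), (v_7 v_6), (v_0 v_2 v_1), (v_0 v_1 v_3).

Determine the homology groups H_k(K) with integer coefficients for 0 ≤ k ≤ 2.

Order the vertices as v_0 < v_1 < v_2 < v_3 < v_4 < v_5 < v_6 < v_7. Listing each simplex with vertices in this order, K has dimension 2 with simplices:

  0-simplices (8): [v_0], [v_1], [v_2], [v_3], [v_4], [v_5], [v_6], [v_7]
  1-simplices (13): [v_0,v_1], [v_0,v_2], [v_0,v_3], [v_0,v_4], [v_1,v_2], [v_1,v_3], [v_1,v_4], [v_2,v_3], [v_2,v_4], [v_3,v_4], [v_5,v_6], [v_5,v_7], [v_6,v_7]
  2-simplices (5): [v_0,v_1,v_2], [v_0,v_1,v_3], [v_0,v_2,v_4], [v_1,v_3,v_4], [v_2,v_3,v_4]

so the chain groups are C_0 ≅ Z^8, C_1 ≅ Z^13, C_2 ≅ Z^5.

The boundary map ∂_1: C_1 → C_0 sends each edge [p,q] (with p < q) to q − p.
This gives a 8×13 integer matrix of rank 6; reducing to Smith normal form yields diagonal entries (1,1,1,1,1,1).

The boundary map ∂_2: C_2 → C_1 acts by ∂[p,q,r] = [q,r] − [p,r] + [p,q]. For instance
  ∂[v_0,v_1,v_2] = [v_1,v_2] − [v_0,v_2] + [v_0,v_1],
  ∂[v_0,v_1,v_3] = [v_1,v_3] − [v_0,v_3] + [v_0,v_1].
The resulting 13×5 matrix has rank 5, and its Smith normal form has invariant factors (1,1,1,1,1).

Reading off H_k = ker ∂_k / im ∂_{k+1}:

  H_0: rank C_0 − rank ∂_1 = 8 − 6 = 2, and the invariant factors of ∂_1 are all 1, so H_0 ≅ Z^2.
  H_1: rank ker ∂_1 − rank ∂_2 = (13 − 6) − 5 = 2, and the invariant factors of ∂_2 are all 1, so H_1 ≅ Z^2.
  H_2: rank ker ∂_2 − rank ∂_3 = (5 − 5) − 0 = 0, and there is no ∂_3, so H_2 ≅ 0.

(K is a triangulation of the disjoint union of the Möbius band and the circle S^1.)

H_0 = Z^2,  H_1 = Z^2,  H_2 = 0.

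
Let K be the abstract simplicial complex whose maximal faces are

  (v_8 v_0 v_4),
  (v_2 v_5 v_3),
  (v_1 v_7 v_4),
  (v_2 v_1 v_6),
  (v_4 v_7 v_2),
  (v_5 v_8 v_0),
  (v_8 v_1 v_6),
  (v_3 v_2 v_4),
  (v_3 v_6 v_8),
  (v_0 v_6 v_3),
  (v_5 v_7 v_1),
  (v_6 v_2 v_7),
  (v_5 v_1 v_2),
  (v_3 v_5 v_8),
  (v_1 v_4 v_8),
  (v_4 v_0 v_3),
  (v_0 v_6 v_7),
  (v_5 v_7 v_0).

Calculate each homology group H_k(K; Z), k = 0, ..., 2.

H_0 = Z,  H_1 = Z ⊕ Z_2,  H_2 = 0.

Fix the vertex order v_0 < v_1 < v_2 < v_3 < v_4 < v_5 < v_6 < v_7 < v_8 and write every simplex with vertices in increasing order. Then dim K = 2 and the simplices of K are:

  0-simplices (9): [v_0], [v_1], [v_2], [v_3], [v_4], [v_5], [v_6], [v_7], [v_8]
  1-simplices (27): (27 of them)
  2-simplices (18): (18 of them)

so the chain groups are C_0 ≅ Z^9, C_1 ≅ Z^27, C_2 ≅ Z^18.

The boundary map ∂_1: C_1 → C_0 is given by ∂[p,q] = [q] − [p]. For instance
  ∂[v_6,v_8] = [v_8] − [v_6].
The resulting 9×27 matrix has rank 8, and its Smith normal form has invariant factors (1,1,1,1,1,1,1,1).

∂_2: C_2 → C_1 sends each 2-simplex [p,q,r] to [q,r] − [p,r] + [p,q]. For instance
  ∂[v_3,v_6,v_8] = [v_6,v_8] − [v_3,v_8] + [v_3,v_6],
  ∂[v_2,v_3,v_4] = [v_3,v_4] − [v_2,v_4] + [v_2,v_3].
As a 27×18 matrix over Z this has rank 18, with invariant factors (1,1,1,1,1,1,1,1,1,1,1,1,1,1,1,1,1,2).

Reading off H_k = ker ∂_k / im ∂_{k+1}:

  H_0: rank C_0 − rank ∂_1 = 9 − 8 = 1, and the invariant factors of ∂_1 are all 1, so H_0 ≅ Z.
  H_1: rank ker ∂_1 − rank ∂_2 = (27 − 8) − 18 = 1, and ∂_2 has invariant factor 2 > 1, so H_1 ≅ Z ⊕ Z_2.
  H_2: rank ker ∂_2 − rank ∂_3 = (18 − 18) − 0 = 0, and there is no ∂_3, so H_2 ≅ 0.

As a check, the Euler characteristic is 9 − 27 + 18 = 0, which agrees with 1 − 1 + 0 = 0.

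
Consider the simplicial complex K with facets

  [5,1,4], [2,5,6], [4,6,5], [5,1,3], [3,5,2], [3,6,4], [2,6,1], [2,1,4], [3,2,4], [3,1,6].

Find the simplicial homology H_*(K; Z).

H_0 ≅ Z,  H_1 ≅ Z_2,  H_2 = 0.

Take the total order 1 < 2 < 3 < 4 < 5 < 6 on the vertex set. Then K (dimension 2) consists of the simplices:

  0-simplices (6): [1], [2], [3], [4], [5], [6]
  1-simplices (15): [1,2], [1,3], [1,4], [1,5], [1,6], [2,3], [2,4], [2,5], [2,6], [3,4], [3,5], [3,6], [4,5], [4,6], [5,6]
  2-simplices (10): [1,2,4], [1,2,6], [1,3,5], [1,3,6], [1,4,5], [2,3,4], [2,3,5], [2,5,6], [3,4,6], [4,5,6]

giving chain groups C_0 ≅ Z^6, C_1 ≅ Z^15, C_2 ≅ Z^10.

Boundary ∂_1: C_1 → C_0 sends each edge [p,q] (with p < q) to q − p. For instance
  ∂[1,6] = [6] − [1].
This gives a 6×15 integer matrix of rank 5; reducing to Smith normal form yields diagonal entries (1,1,1,1,1).

Boundary ∂_2: C_2 → C_1 maps a triangle to the signed sum of its edges. For instance
  ∂[2,5,6] = [5,6] − [2,6] + [2,5],
  ∂[1,4,5] = [4,5] − [1,5] + [1,4].
As a 15×10 matrix over Z this has rank 10, with invariant factors (1,1,1,1,1,1,1,1,1,2).

Now H_k = ker ∂_k / im ∂_{k+1}, so:

  H_0: rank C_0 − rank ∂_1 = 6 − 5 = 1, and the invariant factors of ∂_1 are all 1, so H_0 = Z.
  H_1: rank ker ∂_1 − rank ∂_2 = (15 − 5) − 10 = 0, and ∂_2 has invariant factor 2 > 1, so H_1 = Z_2.
  H_2: rank ker ∂_2 − rank ∂_3 = (10 − 10) − 0 = 0, and there is no ∂_3, so H_2 = 0.

As a check, the Euler characteristic is 6 − 15 + 10 = 1, which agrees with 1 − 0 + 0 = 1.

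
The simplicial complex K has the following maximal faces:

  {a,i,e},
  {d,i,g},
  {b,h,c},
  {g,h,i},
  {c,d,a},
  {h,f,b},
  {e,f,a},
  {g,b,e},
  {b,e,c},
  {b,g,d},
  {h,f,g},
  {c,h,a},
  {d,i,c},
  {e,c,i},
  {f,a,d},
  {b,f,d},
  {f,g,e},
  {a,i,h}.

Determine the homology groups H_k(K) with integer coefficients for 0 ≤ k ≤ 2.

Fix the vertex order a < b < c < d < e < f < g < h < i and write every simplex with vertices in increasing order. Then dim K = 2 and the simplices of K are:

  0-simplices (9): a, b, c, d, e, f, g, h, i
  1-simplices (27): ac, ad, ae, af, ah, ai, bc, bd, be, bf, bg, bh, cd, ce, ch, ci, df, dg, di, ef, eg, ei, fg, fh, gh, gi, hi
  2-simplices (18): acd, ach, adf, aef, aei, ahi, bce, bch, bdf, bdg, beg, bfh, cdi, cei, dgi, efg, fgh, ghi

giving chain groups C_0 ≅ Z^9, C_1 ≅ Z^27, C_2 ≅ Z^18.

The boundary map ∂_1: C_1 → C_0 sends each edge [p,q] (with p < q) to q − p. For instance
  ∂bc = c − b.
This gives a 9×27 integer matrix of rank 8; reducing to Smith normal form yields diagonal entries (1,1,1,1,1,1,1,1).

The boundary map ∂_2: C_2 → C_1 sends each 2-simplex [p,q,r] to [q,r] − [p,r] + [p,q]. For instance
  ∂fgh = gh − fh + fg,
  ∂bfh = fh − bh + bf.
The 27×18 boundary matrix has rank 18 and Smith normal form diag(1,1,1,1,1,1,1,1,1,1,1,1,1,1,1,1,1,2).

From H_k ≅ ker(∂_k) / im(∂_{k+1}) we obtain:

  H_0: rank C_0 − rank ∂_1 = 9 − 8 = 1, and the invariant factors of ∂_1 are all 1, so H_0 ≅ Z.
  H_1: rank ker ∂_1 − rank ∂_2 = (27 − 8) − 18 = 1, and ∂_2 has invariant factor 2 > 1, so H_1 ≅ Z ⊕ Z/2Z.
  H_2: rank ker ∂_2 − rank ∂_3 = (18 − 18) − 0 = 0, and there is no ∂_3, so H_2 ≅ 0.

H_0 ≅ Z,  H_1 ≅ Z ⊕ Z/2Z,  H_2 = 0.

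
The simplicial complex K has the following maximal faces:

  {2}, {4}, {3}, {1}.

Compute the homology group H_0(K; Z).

H_0 ≅ Z^4.

Order the vertices as 1 < 2 < 3 < 4. Listing each simplex with vertices in this order, K has dimension 0 with simplices:

  0-simplices (4): [1], [2], [3], [4]

so the chain groups are C_0 ≅ Z^4.

From H_k ≅ ker(∂_k) / im(∂_{k+1}) we obtain:

  H_0: rank C_0 − rank ∂_1 = 4 − 0 = 4, and there is no ∂_1, so H_0 = Z^4.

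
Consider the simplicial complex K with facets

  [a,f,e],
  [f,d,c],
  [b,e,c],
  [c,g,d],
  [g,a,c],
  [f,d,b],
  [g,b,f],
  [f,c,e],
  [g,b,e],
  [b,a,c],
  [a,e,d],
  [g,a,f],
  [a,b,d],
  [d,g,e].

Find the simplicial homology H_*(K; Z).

K has 7 vertices, 21 edges, 14 triangles.
rank ∂_0 = 0, rank ∂_1 = 6 ⇒ b_0 = 7 − 0 − 6 = 1; all invariant factors of ∂_1 are 1 so no torsion. So H_0 ≅ Z.
rank ∂_1 = 6, rank ∂_2 = 13 ⇒ b_1 = 21 − 6 − 13 = 2; all invariant factors of ∂_2 are 1 so no torsion. So H_1 ≅ Z^2.
rank ∂_2 = 13, rank ∂_3 = 0 ⇒ b_2 = 14 − 13 − 0 = 1. So H_2 ≅ Z.

H_0 ≅ Z,  H_1 ≅ Z^2,  H_2 ≅ Z.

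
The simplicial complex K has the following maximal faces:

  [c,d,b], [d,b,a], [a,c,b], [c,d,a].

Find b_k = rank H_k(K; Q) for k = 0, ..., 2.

Fix the vertex order a < b < c < d and write every simplex with vertices in increasing order. Then dim K = 2 and the simplices of K are:

  0-simplices (4): a, b, c, d
  1-simplices (6): ab, ac, ad, bc, bd, cd
  2-simplices (4): abc, abd, acd, bcd

so the chain groups are C_0 ≅ Z^4, C_1 ≅ Z^6, C_2 ≅ Z^4.

∂_1: C_1 → C_0 sends each edge [p,q] (with p < q) to q − p.
The 4×6 boundary matrix has rank 3 and Smith normal form diag(1,1,1).

∂_2: C_2 → C_1 sends each 2-simplex [p,q,r] to [q,r] − [p,r] + [p,q]. For instance
  ∂acd = cd − ad + ac,
  ∂abd = bd − ad + ab.
The resulting 6×4 matrix has rank 3, and its Smith normal form has invariant factors (1,1,1).

Computing H_k = (kernel of ∂_k) / (image of ∂_{k+1}):

  H_0: rank C_0 − rank ∂_1 = 4 − 3 = 1, and the invariant factors of ∂_1 are all 1, so H_0 = Z.
  H_1: rank ker ∂_1 − rank ∂_2 = (6 − 3) − 3 = 0, and the invariant factors of ∂_2 are all 1, so H_1 = 0.
  H_2: rank ker ∂_2 − rank ∂_3 = (4 − 3) − 0 = 1, and there is no ∂_3, so H_2 = Z.

(K is a triangulation of the 2-sphere S^2.)

Hence the Betti numbers are b_0 = 1, b_1 = 0, b_2 = 1.

b_0 = 1, b_1 = 0, b_2 = 1.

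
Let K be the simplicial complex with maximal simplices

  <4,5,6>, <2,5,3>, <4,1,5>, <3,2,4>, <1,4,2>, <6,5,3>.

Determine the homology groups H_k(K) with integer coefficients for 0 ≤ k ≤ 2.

We work with the vertex ordering 1 < 2 < 3 < 4 < 5 < 6. The simplices of K, each written with vertices in increasing order, are:

  0-simplices (6): [1], [2], [3], [4], [5], [6]
  1-simplices (12): [1,2], [1,4], [1,5], [2,3], [2,4], [2,5], [3,4], [3,5], [3,6], [4,5], [4,6], [5,6]
  2-simplices (6): [1,2,4], [1,4,5], [2,3,4], [2,3,5], [3,5,6], [4,5,6]

giving chain groups C_0 ≅ Z^6, C_1 ≅ Z^12, C_2 ≅ Z^6.

The boundary map ∂_1: C_1 → C_0 sends each edge [p,q] (with p < q) to q − p.
As a 6×12 matrix over Z this has rank 5, with invariant factors (1,1,1,1,1).

∂_2: C_2 → C_1 sends each 2-simplex [p,q,r] to [q,r] − [p,r] + [p,q]. For instance
  ∂[1,4,5] = [4,5] − [1,5] + [1,4],
  ∂[3,5,6] = [5,6] − [3,6] + [3,5].
This gives a 12×6 integer matrix of rank 6; reducing to Smith normal form yields diagonal entries (1,1,1,1,1,1).

Reading off H_k = ker ∂_k / im ∂_{k+1}:

  H_0: rank C_0 − rank ∂_1 = 6 − 5 = 1, and the invariant factors of ∂_1 are all 1, so H_0 = Z.
  H_1: rank ker ∂_1 − rank ∂_2 = (12 − 5) − 6 = 1, and the invariant factors of ∂_2 are all 1, so H_1 = Z.
  H_2: rank ker ∂_2 − rank ∂_3 = (6 − 6) − 0 = 0, and there is no ∂_3, so H_2 = 0.

As a check, the Euler characteristic is 6 − 12 + 6 = 0, which agrees with 1 − 1 + 0 = 0.

H_0 = Z,  H_1 = Z,  H_2 = 0.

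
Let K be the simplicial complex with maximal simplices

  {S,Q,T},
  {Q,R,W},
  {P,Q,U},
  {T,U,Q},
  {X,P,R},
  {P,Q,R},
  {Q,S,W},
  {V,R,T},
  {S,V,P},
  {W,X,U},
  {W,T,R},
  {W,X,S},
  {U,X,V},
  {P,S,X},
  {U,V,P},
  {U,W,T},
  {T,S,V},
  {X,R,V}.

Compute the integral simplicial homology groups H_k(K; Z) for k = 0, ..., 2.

Fix the vertex order P < Q < R < S < T < U < V < W < X and write every simplex with vertices in increasing order. Then dim K = 2 and the simplices of K are:

  0-simplices (9): P, Q, R, S, T, U, V, W, X
  1-simplices (27): PQ, PR, PS, PU, PV, PX, QR, QS, QT, QU, QW, RT, RV, RW, RX, ST, SV, SW, SX, TU, TV, TW, UV, UW, UX, VX, WX
  2-simplices (18): PQR, PQU, PRX, PSV, PSX, PUV, QRW, QST, QSW, QTU, RTV, RTW, RVX, STV, SWX, TUW, UVX, UWX

giving chain groups C_0 ≅ Z^9, C_1 ≅ Z^27, C_2 ≅ Z^18.

∂_1: C_1 → C_0 maps an edge to its endpoints' difference, ∂[p,q] = q − p.
As a 9×27 matrix over Z this has rank 8, with invariant factors (1,1,1,1,1,1,1,1).

The boundary map ∂_2: C_2 → C_1 maps a triangle to the signed sum of its edges. For instance
  ∂PUV = UV − PV + PU,
  ∂PRX = RX − PX + PR.
As a 27×18 matrix over Z this has rank 18, with invariant factors (1,1,1,1,1,1,1,1,1,1,1,1,1,1,1,1,1,2).

Now H_k = ker ∂_k / im ∂_{k+1}, so:

  H_0: rank C_0 − rank ∂_1 = 9 − 8 = 1, and the invariant factors of ∂_1 are all 1, so H_0 = Z.
  H_1: rank ker ∂_1 − rank ∂_2 = (27 − 8) − 18 = 1, and ∂_2 has invariant factor 2 > 1, so H_1 = Z ⊕ Z/2.
  H_2: rank ker ∂_2 − rank ∂_3 = (18 − 18) − 0 = 0, and there is no ∂_3, so H_2 = 0.

H_0 ≅ Z,  H_1 ≅ Z ⊕ Z/2,  H_2 = 0.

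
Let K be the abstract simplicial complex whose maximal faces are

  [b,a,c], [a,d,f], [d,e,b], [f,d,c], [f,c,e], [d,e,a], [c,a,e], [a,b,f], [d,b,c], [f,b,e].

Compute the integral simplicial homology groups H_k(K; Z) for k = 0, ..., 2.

H_0 = Z,  H_1 = Z/2,  H_2 = 0.

Fix the vertex order a < b < c < d < e < f and write every simplex with vertices in increasing order. Then dim K = 2 and the simplices of K are:

  0-simplices (6): a, b, c, d, e, f
  1-simplices (15): ab, ac, ad, ae, af, bc, bd, be, bf, cd, ce, cf, de, df, ef
  2-simplices (10): abc, abf, ace, ade, adf, bcd, bde, bef, cdf, cef

so the chain groups are C_0 ≅ Z^6, C_1 ≅ Z^15, C_2 ≅ Z^10.

The boundary map ∂_1: C_1 → C_0 is given by ∂[p,q] = [q] − [p].
The 6×15 boundary matrix has rank 5 and Smith normal form diag(1,1,1,1,1).

∂_2: C_2 → C_1 maps a triangle to the signed sum of its edges. For instance
  ∂ade = de − ae + ad,
  ∂bef = ef − bf + be.
As a 15×10 matrix over Z this has rank 10, with invariant factors (1,1,1,1,1,1,1,1,1,2).

From H_k ≅ ker(∂_k) / im(∂_{k+1}) we obtain:

  H_0: rank C_0 − rank ∂_1 = 6 − 5 = 1, and the invariant factors of ∂_1 are all 1, so H_0 = Z.
  H_1: rank ker ∂_1 − rank ∂_2 = (15 − 5) − 10 = 0, and ∂_2 has invariant factor 2 > 1, so H_1 = Z/2.
  H_2: rank ker ∂_2 − rank ∂_3 = (10 − 10) − 0 = 0, and there is no ∂_3, so H_2 = 0.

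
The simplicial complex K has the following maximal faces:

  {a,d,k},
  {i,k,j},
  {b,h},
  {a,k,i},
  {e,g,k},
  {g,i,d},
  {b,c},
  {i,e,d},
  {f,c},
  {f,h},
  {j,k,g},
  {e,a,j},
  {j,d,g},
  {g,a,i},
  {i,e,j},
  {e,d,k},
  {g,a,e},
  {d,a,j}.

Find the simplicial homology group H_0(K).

H_0 = Z^2.

Fix the vertex order a < b < c < d < e < f < g < h < i < j < k and write every simplex with vertices in increasing order. Then dim K = 2 and the simplices of K are:

  0-simplices (11): a, b, c, d, e, f, g, h, i, j, k
  1-simplices (25): ad, ae, ag, ai, aj, ak, bc, bh, cf, de, dg, di, dj, dk, eg, ei, ej, ek, fh, gi, gj, gk, ij, ik, jk
  2-simplices (14): adj, adk, aeg, aej, agi, aik, dei, dek, dgi, dgj, egk, eij, gjk, ijk

so the chain groups are C_0 ≅ Z^11, C_1 ≅ Z^25, C_2 ≅ Z^14.

The boundary map ∂_1: C_1 → C_0 sends each edge [p,q] (with p < q) to q − p. For instance
  ∂jk = k − j.
The 11×25 boundary matrix has rank 9 and Smith normal form diag(1,1,1,1,1,1,1,1,1).

The boundary map ∂_2: C_2 → C_1 sends each 2-simplex [p,q,r] to [q,r] − [p,r] + [p,q]. For instance
  ∂egk = gk − ek + eg,
  ∂dgj = gj − dj + dg.
The 25×14 boundary matrix has rank 13 and Smith normal form diag(1,1,1,1,1,1,1,1,1,1,1,1,1).

Computing H_k = (kernel of ∂_k) / (image of ∂_{k+1}):

  H_0: rank C_0 − rank ∂_1 = 11 − 9 = 2, and the invariant factors of ∂_1 are all 1, so H_0 = Z^2.

(K is a triangulation of the disjoint union of the torus T^2 and the circle S^1.)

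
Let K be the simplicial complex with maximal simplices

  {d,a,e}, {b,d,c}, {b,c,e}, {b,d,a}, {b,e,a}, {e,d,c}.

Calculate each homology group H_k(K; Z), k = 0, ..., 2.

Take the total order a < b < c < d < e on the vertex set. Then K (dimension 2) consists of the simplices:

  0-simplices (5): a, b, c, d, e
  1-simplices (9): ab, ad, ae, bc, bd, be, cd, ce, de
  2-simplices (6): abd, abe, ade, bcd, bce, cde

giving chain groups C_0 ≅ Z^5, C_1 ≅ Z^9, C_2 ≅ Z^6.

Boundary ∂_1: C_1 → C_0 sends each edge [p,q] (with p < q) to q − p.
This gives a 5×9 integer matrix of rank 4; reducing to Smith normal form yields diagonal entries (1,1,1,1).

∂_2: C_2 → C_1 acts by ∂[p,q,r] = [q,r] − [p,r] + [p,q]. For instance
  ∂ade = de − ae + ad,
  ∂abe = be − ae + ab.
As a 9×6 matrix over Z this has rank 5, with invariant factors (1,1,1,1,1).

From H_k ≅ ker(∂_k) / im(∂_{k+1}) we obtain:

  H_0: rank C_0 − rank ∂_1 = 5 − 4 = 1, and the invariant factors of ∂_1 are all 1, so H_0 ≅ Z.
  H_1: rank ker ∂_1 − rank ∂_2 = (9 − 4) − 5 = 0, and the invariant factors of ∂_2 are all 1, so H_1 ≅ 0.
  H_2: rank ker ∂_2 − rank ∂_3 = (6 − 5) − 0 = 1, and there is no ∂_3, so H_2 ≅ Z.

H_0 = Z,  H_1 = 0,  H_2 = Z.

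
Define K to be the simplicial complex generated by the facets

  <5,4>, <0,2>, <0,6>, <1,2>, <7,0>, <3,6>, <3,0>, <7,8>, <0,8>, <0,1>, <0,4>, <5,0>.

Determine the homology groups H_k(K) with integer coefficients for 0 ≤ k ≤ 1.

H_0 ≅ Z,  H_1 ≅ Z^4.

Take the total order 0 < 1 < 2 < 3 < 4 < 5 < 6 < 7 < 8 on the vertex set. Then K (dimension 1) consists of the simplices:

  0-simplices (9): [0], [1], [2], [3], [4], [5], [6], [7], [8]
  1-simplices (12): [0,1], [0,2], [0,3], [0,4], [0,5], [0,6], [0,7], [0,8], [1,2], [3,6], [4,5], [7,8]

so the chain groups are C_0 ≅ Z^9, C_1 ≅ Z^12.

The boundary map ∂_1: C_1 → C_0 is given by ∂[p,q] = [q] − [p].
The resulting 9×12 matrix has rank 8, and its Smith normal form has invariant factors (1,1,1,1,1,1,1,1).

Computing H_k = (kernel of ∂_k) / (image of ∂_{k+1}):

  H_0: rank C_0 − rank ∂_1 = 9 − 8 = 1, and the invariant factors of ∂_1 are all 1, so H_0 = Z.
  H_1: rank ker ∂_1 − rank ∂_2 = (12 − 8) − 0 = 4, and there is no ∂_2, so H_1 = Z^4.

(K is a triangulation of a wedge of 4 circles.)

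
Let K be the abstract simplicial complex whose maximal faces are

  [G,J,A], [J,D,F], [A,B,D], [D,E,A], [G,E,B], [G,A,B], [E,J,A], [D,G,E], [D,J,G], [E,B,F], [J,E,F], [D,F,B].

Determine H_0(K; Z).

Order the vertices as A < B < D < E < F < G < J. Listing each simplex with vertices in this order, K has dimension 2 with simplices:

  0-simplices (7): A, B, D, E, F, G, J
  1-simplices (18): AB, AD, AE, AG, AJ, BD, BE, BF, BG, DE, DF, DG, DJ, EF, EG, EJ, FJ, GJ
  2-simplices (12): ABD, ABG, ADE, AEJ, AGJ, BDF, BEF, BEG, DEG, DFJ, DGJ, EFJ

giving chain groups C_0 ≅ Z^7, C_1 ≅ Z^18, C_2 ≅ Z^12.

∂_1: C_1 → C_0 is given by ∂[p,q] = [q] − [p]. For instance
  ∂AJ = J − A.
The resulting 7×18 matrix has rank 6, and its Smith normal form has invariant factors (1,1,1,1,1,1).

Boundary ∂_2: C_2 → C_1 acts by ∂[p,q,r] = [q,r] − [p,r] + [p,q]. For instance
  ∂BDF = DF − BF + BD,
  ∂ABD = BD − AD + AB.
As a 18×12 matrix over Z this has rank 12, with invariant factors (1,1,1,1,1,1,1,1,1,1,1,2).

Computing H_k = (kernel of ∂_k) / (image of ∂_{k+1}):

  H_0: rank C_0 − rank ∂_1 = 7 − 6 = 1, and the invariant factors of ∂_1 are all 1, so H_0 ≅ Z.

H_0 ≅ Z.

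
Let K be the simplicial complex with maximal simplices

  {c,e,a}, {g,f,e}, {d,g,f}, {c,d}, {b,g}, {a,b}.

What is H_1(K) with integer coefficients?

H_1 = Z^2.

K has 7 vertices, 11 edges, 3 triangles.
rank ∂_1 = 6, rank ∂_2 = 3 ⇒ b_1 = 11 − 6 − 3 = 2; all invariant factors of ∂_2 are 1 so no torsion. So H_1 ≅ Z^2.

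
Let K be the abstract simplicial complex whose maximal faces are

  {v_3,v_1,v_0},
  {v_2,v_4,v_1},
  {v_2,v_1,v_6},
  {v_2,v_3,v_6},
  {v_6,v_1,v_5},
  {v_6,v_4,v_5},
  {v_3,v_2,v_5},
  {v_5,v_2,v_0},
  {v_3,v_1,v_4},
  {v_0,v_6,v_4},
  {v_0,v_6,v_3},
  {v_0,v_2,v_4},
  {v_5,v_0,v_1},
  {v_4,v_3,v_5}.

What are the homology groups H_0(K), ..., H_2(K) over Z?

Fix the vertex order v_0 < v_1 < v_2 < v_3 < v_4 < v_5 < v_6 and write every simplex with vertices in increasing order. Then dim K = 2 and the simplices of K are:

  0-simplices (7): [v_0], [v_1], [v_2], [v_3], [v_4], [v_5], [v_6]
  1-simplices (21): (21 of them)
  2-simplices (14): (14 of them)

Hence C_0 ≅ Z^7, C_1 ≅ Z^21, C_2 ≅ Z^14.

The boundary map ∂_1: C_1 → C_0 maps an edge to its endpoints' difference, ∂[p,q] = q − p. For instance
  ∂[v_1,v_2] = [v_2] − [v_1].
The 7×21 boundary matrix has rank 6 and Smith normal form diag(1,1,1,1,1,1).

∂_2: C_2 → C_1 maps a triangle to the signed sum of its edges. For instance
  ∂[v_0,v_3,v_6] = [v_3,v_6] − [v_0,v_6] + [v_0,v_3],
  ∂[v_0,v_2,v_5] = [v_2,v_5] − [v_0,v_5] + [v_0,v_2].
The 21×14 boundary matrix has rank 13 and Smith normal form diag(1,1,1,1,1,1,1,1,1,1,1,1,1).

Now H_k = ker ∂_k / im ∂_{k+1}, so:

  H_0: rank C_0 − rank ∂_1 = 7 − 6 = 1, and the invariant factors of ∂_1 are all 1, so H_0 = Z.
  H_1: rank ker ∂_1 − rank ∂_2 = (21 − 6) − 13 = 2, and the invariant factors of ∂_2 are all 1, so H_1 = Z^2.
  H_2: rank ker ∂_2 − rank ∂_3 = (14 − 13) − 0 = 1, and there is no ∂_3, so H_2 = Z.

H_0 = Z,  H_1 = Z^2,  H_2 = Z.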